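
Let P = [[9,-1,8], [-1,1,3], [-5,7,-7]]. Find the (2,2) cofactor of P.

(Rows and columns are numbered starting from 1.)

Delete row 2 and column 2; the remaining 2×2 submatrix is [9 8; -5 -7].
Its determinant is 9·(-7) − 8·(-5) = -23.
The cofactor carries sign (−1)^(2+2) = +1, so C_{2,2} = +(-23) = -23.

-23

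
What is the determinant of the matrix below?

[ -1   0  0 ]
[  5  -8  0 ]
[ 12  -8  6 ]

The matrix is lower triangular, so the determinant is the product of the diagonal entries:
det = (-1) · (-8) · (6) = 48

48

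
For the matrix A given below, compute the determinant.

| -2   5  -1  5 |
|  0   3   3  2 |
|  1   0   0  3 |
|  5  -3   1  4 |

Expand along row 3 (it has 2 zeros):
  + (1) · M_31   where M_31 = det([5 -1 5; 3 3 2; -3 1 4]) = 128
  − (3) · M_34   where M_34 = det([-2 5 -1; 0 3 3; 5 -3 1]) = 66
det = (+1)·(1)·(128) + (-1)·(3)·(66) = -70

-70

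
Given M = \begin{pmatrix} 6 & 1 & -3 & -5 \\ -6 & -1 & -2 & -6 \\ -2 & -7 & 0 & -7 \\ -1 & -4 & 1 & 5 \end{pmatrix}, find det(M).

Expand along row 3 (it has 1 zero):
  + (-2) · M_31   where M_31 = det([1 -3 -5; -1 -2 -6; -4 1 5]) = -46
  − (-7) · M_32   where M_32 = det([6 -3 -5; -6 -2 -6; -1 1 5]) = -92
  − (-7) · M_34   where M_34 = det([6 1 -3; -6 -1 -2; -1 -4 1]) = -115
det = (+1)·(-2)·(-46) + (-1)·(-7)·(-92) + (-1)·(-7)·(-115) = -1357

-1357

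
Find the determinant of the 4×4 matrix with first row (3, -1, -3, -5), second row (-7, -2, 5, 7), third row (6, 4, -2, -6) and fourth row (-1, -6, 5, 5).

-384

Expand along row 1:
  + (3) · M_11   where M_11 = det([-2 5 7; 4 -2 -6; -6 5 5]) = 96
  − (-1) · M_12   where M_12 = det([-7 5 7; 6 -2 -6; -1 5 5]) = -64
  + (-3) · M_13   where M_13 = det([-7 -2 7; 6 4 -6; -1 -6 5]) = -64
  − (-5) · M_14   where M_14 = det([-7 -2 5; 6 4 -2; -1 -6 5]) = -160
det = (+1)·(3)·(96) + (-1)·(-1)·(-64) + (+1)·(-3)·(-64) + (-1)·(-5)·(-160) = -384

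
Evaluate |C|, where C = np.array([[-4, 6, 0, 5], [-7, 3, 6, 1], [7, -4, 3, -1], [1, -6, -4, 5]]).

2917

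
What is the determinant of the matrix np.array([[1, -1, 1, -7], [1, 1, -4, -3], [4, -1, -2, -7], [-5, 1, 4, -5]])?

-66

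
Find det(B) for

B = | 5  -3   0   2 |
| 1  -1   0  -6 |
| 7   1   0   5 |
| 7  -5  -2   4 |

Expand along column 3 (it has 3 zeros):
  − (-2) · M_43   where M_43 = det([5 -3 2; 1 -1 -6; 7 1 5]) = 162
det = (-1)·(-2)·(162) = 324

324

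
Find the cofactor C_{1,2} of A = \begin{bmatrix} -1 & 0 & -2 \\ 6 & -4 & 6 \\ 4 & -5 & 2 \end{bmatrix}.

12

Delete row 1 and column 2; the remaining 2×2 submatrix is [6 6; 4 2].
Its determinant is 6·2 − 6·4 = -12.
The cofactor carries sign (−1)^(1+2) = −1, so C_{1,2} = −(-12) = 12.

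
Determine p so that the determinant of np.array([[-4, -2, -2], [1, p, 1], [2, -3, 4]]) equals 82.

p = -7

Expanding along the column containing p, det(A) is linear in p: det(A) = (-12)·p + (-2).
Set (-12)·p + (-2) = 82  ⇒  (-12)·p = 84  ⇒  p = -7.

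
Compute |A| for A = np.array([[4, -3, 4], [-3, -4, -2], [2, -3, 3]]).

Expand along row 1:
  + 4 · |-4 -2; -3 3| = 4·(-12 − 6) = -72
  − (-3) · |-3 -2; 2 3| = −(-3)·(-9 − (-4)) = -15
  + 4 · |-3 -4; 2 -3| = 4·(9 − (-8)) = 68
Sum: (-72) + (-15) + (68) = -19

|A| = -19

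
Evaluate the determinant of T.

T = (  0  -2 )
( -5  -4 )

det(T) = 0·(-4) − (-2)·(-5) = 0 − 10 = -10

|T| = -10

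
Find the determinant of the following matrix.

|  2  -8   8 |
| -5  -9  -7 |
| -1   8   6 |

-684

Expand along column 1:
  + 2 · |-9 -7; 8 6| = 2·(-54 − (-56)) = 4
  − (-5) · |-8 8; 8 6| = −(-5)·(-48 − 64) = -560
  + (-1) · |-8 8; -9 -7| = (-1)·(56 − (-72)) = -128
Sum: (4) + (-560) + (-128) = -684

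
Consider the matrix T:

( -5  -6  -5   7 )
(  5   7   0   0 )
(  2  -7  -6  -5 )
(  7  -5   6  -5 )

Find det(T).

The determinant is 5491.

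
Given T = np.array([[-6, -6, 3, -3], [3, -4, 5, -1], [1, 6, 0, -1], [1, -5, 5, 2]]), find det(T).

det(T) = 777

Expand along row 3 (it has 1 zero):
  + (1) · M_31   where M_31 = det([-6 3 -3; -4 5 -1; -5 5 2]) = -66
  − (6) · M_32   where M_32 = det([-6 3 -3; 3 5 -1; 1 5 2]) = -141
  − (-1) · M_34   where M_34 = det([-6 -6 3; 3 -4 5; 1 -5 5]) = -3
det = (+1)·(1)·(-66) + (-1)·(6)·(-141) + (-1)·(-1)·(-3) = 777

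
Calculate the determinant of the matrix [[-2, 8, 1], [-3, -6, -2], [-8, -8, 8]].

The determinant is 424.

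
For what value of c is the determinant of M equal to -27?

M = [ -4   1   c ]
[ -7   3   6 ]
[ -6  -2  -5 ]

1

Expanding along the row containing c, det(M) is linear in c: det(M) = (32)·c + (-59).
Set (32)·c + (-59) = -27  ⇒  (32)·c = 32  ⇒  c = 1.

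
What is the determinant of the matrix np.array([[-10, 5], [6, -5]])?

det = (-10)·(-5) − 5·6 = 50 − 30 = 20

20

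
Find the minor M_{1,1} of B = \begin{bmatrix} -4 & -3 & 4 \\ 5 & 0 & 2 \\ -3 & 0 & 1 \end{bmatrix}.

0

Delete row 1 and column 1; the remaining 2×2 submatrix is [0 2; 0 1].
Its determinant is 0·1 − 2·0 = 0.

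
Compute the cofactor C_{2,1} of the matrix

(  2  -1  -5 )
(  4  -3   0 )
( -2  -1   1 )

6

Delete row 2 and column 1; the remaining 2×2 submatrix is [-1 -5; -1 1].
Its determinant is (-1)·1 − (-5)·(-1) = -6.
The cofactor carries sign (−1)^(2+1) = −1, so C_{2,1} = −(-6) = 6.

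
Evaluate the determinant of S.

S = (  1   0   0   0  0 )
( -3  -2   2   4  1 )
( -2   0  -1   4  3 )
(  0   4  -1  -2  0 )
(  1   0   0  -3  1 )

|S| = 102

Expand along row 1 (it has 4 zeros):
  + (1) · M_11   where M_11 = det([-2 2 4 1; 0 -1 4 3; 4 -1 -2 0; 0 0 -3 1]) = 102
det = (+1)·(1)·(102) = 102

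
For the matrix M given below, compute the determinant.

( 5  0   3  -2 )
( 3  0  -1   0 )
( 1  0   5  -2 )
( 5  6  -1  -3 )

-24

Expand along column 2 (it has 3 zeros):
  + (6) · M_42   where M_42 = det([5 3 -2; 3 -1 0; 1 5 -2]) = -4
det = (+1)·(6)·(-4) = -24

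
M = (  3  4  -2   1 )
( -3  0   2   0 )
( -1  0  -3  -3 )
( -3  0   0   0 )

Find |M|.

The determinant is -72.

Expand along row 4 (it has 3 zeros):
  − (-3) · M_41   where M_41 = det([4 -2 1; 0 2 0; 0 -3 -3]) = -24
det = (-1)·(-3)·(-24) = -72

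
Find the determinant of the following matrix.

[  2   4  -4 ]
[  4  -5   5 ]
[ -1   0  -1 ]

The determinant is 26.

Expand along row 3:
  + (-1) · |4 -4; -5 5| = (-1)·(20 − 20) = 0
  + (-1) · |2 4; 4 -5| = (-1)·(-10 − 16) = 26
Sum: (0) + (26) = 26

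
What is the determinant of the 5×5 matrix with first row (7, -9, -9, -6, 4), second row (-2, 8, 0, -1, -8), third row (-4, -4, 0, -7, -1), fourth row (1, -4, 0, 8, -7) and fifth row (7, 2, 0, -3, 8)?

Expand along column 3 (it has 4 zeros):
  + (-9) · M_13   where M_13 = det([-2 8 -1 -8; -4 -4 -7 -1; 1 -4 8 -7; 7 2 -3 8]) = -5410
det = (+1)·(-9)·(-5410) = 48690

48690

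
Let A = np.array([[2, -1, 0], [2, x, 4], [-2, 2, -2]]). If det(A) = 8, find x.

Expanding along the column containing x, det(A) is linear in x: det(A) = (-4)·x + (-12).
Set (-4)·x + (-12) = 8  ⇒  (-4)·x = 20  ⇒  x = -5.

-5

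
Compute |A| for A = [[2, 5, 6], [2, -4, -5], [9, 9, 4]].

117

Expand along column 1:
  + 2 · |-4 -5; 9 4| = 2·(-16 − (-45)) = 58
  − 2 · |5 6; 9 4| = −2·(20 − 54) = 68
  + 9 · |5 6; -4 -5| = 9·(-25 − (-24)) = -9
Sum: (58) + (68) + (-9) = 117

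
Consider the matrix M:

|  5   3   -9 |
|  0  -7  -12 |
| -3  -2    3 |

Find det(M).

|M| = 72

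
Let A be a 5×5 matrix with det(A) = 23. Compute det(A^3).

det(A^3) = (det A)^3 = (23)^3 = 12167

The determinant is 12167.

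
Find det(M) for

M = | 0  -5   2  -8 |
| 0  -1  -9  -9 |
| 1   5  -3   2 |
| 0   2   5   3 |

-224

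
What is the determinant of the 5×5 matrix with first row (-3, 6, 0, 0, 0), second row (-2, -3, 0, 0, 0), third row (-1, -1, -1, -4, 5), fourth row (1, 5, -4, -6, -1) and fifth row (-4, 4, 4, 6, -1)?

420

The matrix is block lower-triangular with a 2×2 block and a 3×3 block on the diagonal, so its determinant equals the product of the determinants of the diagonal blocks.
det of the 2×2 block = 21
det of the 3×3 block = 20
det = (21)·(20) = 420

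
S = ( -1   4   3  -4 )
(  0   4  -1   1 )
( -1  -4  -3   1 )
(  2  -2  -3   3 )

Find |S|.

Expand along row 2 (it has 1 zero):
  + (4) · M_22   where M_22 = det([-1 3 -4; -1 -3 1; 2 -3 3]) = -15
  − (-1) · M_23   where M_23 = det([-1 4 -4; -1 -4 1; 2 -2 3]) = -10
  + (1) · M_24   where M_24 = det([-1 4 3; -1 -4 -3; 2 -2 -3]) = -12
det = (+1)·(4)·(-15) + (-1)·(-1)·(-10) + (+1)·(1)·(-12) = -82

-82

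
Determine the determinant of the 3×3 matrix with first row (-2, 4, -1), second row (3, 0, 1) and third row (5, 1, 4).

Expand along row 2:
  − 3 · |4 -1; 1 4| = −3·(16 − (-1)) = -51
  − 1 · |-2 4; 5 1| = −1·(-2 − 20) = 22
Sum: (-51) + (22) = -29

-29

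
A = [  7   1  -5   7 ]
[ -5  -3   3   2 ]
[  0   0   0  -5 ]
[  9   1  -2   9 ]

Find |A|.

The determinant is -360.

Expand along row 3 (it has 3 zeros):
  − (-5) · M_34   where M_34 = det([7 1 -5; -5 -3 3; 9 1 -2]) = -72
det = (-1)·(-5)·(-72) = -360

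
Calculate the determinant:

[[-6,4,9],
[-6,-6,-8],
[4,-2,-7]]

-128

Expand along row 1:
  + (-6) · |-6 -8; -2 -7| = (-6)·(42 − 16) = -156
  − 4 · |-6 -8; 4 -7| = −4·(42 − (-32)) = -296
  + 9 · |-6 -6; 4 -2| = 9·(12 − (-24)) = 324
Sum: (-156) + (-296) + (324) = -128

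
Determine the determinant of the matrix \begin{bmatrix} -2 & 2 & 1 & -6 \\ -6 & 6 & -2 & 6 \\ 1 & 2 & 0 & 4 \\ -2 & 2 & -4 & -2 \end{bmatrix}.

600

Expand along row 3 (it has 1 zero):
  + (1) · M_31   where M_31 = det([2 1 -6; 6 -2 6; 2 -4 -2]) = 200
  − (2) · M_32   where M_32 = det([-2 1 -6; -6 -2 6; -2 -4 -2]) = -200
  − (4) · M_34   where M_34 = det([-2 2 1; -6 6 -2; -2 2 -4]) = 0
det = (+1)·(1)·(200) + (-1)·(2)·(-200) + (-1)·(4)·(0) = 600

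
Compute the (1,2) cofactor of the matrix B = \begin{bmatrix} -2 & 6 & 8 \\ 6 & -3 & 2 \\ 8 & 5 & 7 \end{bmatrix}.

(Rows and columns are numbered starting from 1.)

The cofactor is -26.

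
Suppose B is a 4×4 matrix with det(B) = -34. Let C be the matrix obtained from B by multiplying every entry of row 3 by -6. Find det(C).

204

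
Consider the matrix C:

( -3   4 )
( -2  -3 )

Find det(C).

det(C) = 17

det(C) = (-3)·(-3) − 4·(-2) = 9 − (-8) = 17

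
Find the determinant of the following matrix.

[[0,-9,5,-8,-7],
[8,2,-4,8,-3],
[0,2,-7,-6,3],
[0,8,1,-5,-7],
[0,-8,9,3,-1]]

Expand along column 1 (it has 4 zeros):
  − (8) · M_21   where M_21 = det([-9 5 -8 -7; 2 -7 -6 3; 8 1 -5 -7; -8 9 3 -1]) = -3906
det = (-1)·(8)·(-3906) = 31248

The determinant is 31248.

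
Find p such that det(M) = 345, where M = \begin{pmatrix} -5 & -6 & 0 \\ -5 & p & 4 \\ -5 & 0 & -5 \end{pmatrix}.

Expanding along the row containing p, det(M) is linear in p: det(M) = (25)·p + (270).
Set (25)·p + (270) = 345  ⇒  (25)·p = 75  ⇒  p = 3.

p = 3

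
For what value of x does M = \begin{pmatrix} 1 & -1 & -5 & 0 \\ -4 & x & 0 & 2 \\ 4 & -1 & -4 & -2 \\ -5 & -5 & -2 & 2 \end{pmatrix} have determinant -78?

x = 2

Expanding along the row containing x, det(M) is linear in x: det(M) = (-22)·x + (-34).
Set (-22)·x + (-34) = -78  ⇒  (-22)·x = -44  ⇒  x = 2.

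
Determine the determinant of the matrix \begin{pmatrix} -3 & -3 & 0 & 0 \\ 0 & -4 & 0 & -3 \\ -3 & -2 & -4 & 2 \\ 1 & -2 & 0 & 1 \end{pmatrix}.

-156

Expand along column 3 (it has 3 zeros):
  + (-4) · M_33   where M_33 = det([-3 -3 0; 0 -4 -3; 1 -2 1]) = 39
det = (+1)·(-4)·(39) = -156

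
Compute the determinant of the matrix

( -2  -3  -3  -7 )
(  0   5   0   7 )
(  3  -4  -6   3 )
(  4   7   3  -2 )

Expand along row 2 (it has 2 zeros):
  + (5) · M_22   where M_22 = det([-2 -3 -7; 3 -6 3; 4 3 -2]) = -291
  + (7) · M_24   where M_24 = det([-2 -3 -3; 3 -4 -6; 4 7 3]) = -72
det = (+1)·(5)·(-291) + (+1)·(7)·(-72) = -1959

-1959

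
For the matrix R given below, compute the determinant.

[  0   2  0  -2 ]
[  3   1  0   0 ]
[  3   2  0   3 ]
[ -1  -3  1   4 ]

24

Expand along column 3 (it has 3 zeros):
  − (1) · M_43   where M_43 = det([0 2 -2; 3 1 0; 3 2 3]) = -24
det = (-1)·(1)·(-24) = 24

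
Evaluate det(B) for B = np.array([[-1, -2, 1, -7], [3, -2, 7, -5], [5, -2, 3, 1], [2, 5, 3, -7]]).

Expand along row 1:
  + (-1) · M_11   where M_11 = det([-2 7 -5; -2 3 1; 5 3 -7]) = 90
  − (-2) · M_12   where M_12 = det([3 7 -5; 5 3 1; 2 3 -7]) = 142
  + (1) · M_13   where M_13 = det([3 -2 -5; 5 -2 1; 2 5 -7]) = -192
  − (-7) · M_14   where M_14 = det([3 -2 7; 5 -2 3; 2 5 3]) = 158
det = (+1)·(-1)·(90) + (-1)·(-2)·(142) + (+1)·(1)·(-192) + (-1)·(-7)·(158) = 1108

|B| = 1108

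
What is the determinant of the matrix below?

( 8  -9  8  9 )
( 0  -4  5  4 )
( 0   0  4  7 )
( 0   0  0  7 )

-896

The matrix is upper triangular, so the determinant is the product of the diagonal entries:
det = (8) · (-4) · (4) · (7) = -896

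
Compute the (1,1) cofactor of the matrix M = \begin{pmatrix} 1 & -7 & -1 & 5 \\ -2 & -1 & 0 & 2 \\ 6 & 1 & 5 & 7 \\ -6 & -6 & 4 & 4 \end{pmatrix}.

The cofactor is 76.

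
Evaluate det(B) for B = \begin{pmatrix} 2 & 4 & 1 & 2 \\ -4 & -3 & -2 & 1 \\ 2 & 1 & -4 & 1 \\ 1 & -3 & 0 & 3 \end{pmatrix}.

Expand along row 4 (it has 1 zero):
  − (1) · M_41   where M_41 = det([4 1 2; -3 -2 1; 1 -4 1]) = 40
  + (-3) · M_42   where M_42 = det([2 1 2; -4 -2 1; 2 -4 1]) = 50
  + (3) · M_44   where M_44 = det([2 4 1; -4 -3 -2; 2 1 -4]) = -50
det = (-1)·(1)·(40) + (+1)·(-3)·(50) + (+1)·(3)·(-50) = -340

|B| = -340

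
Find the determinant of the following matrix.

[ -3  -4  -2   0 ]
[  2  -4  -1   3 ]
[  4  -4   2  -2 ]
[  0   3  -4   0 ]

-556

Expand along row 4 (it has 2 zeros):
  + (3) · M_42   where M_42 = det([-3 -2 0; 2 -1 3; 4 2 -2]) = -20
  − (-4) · M_43   where M_43 = det([-3 -4 0; 2 -4 3; 4 -4 -2]) = -124
det = (+1)·(3)·(-20) + (-1)·(-4)·(-124) = -556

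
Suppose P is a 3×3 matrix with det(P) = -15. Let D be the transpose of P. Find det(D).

det(Pᵀ) = det(P).
det(D) = (1)·(-15) = -15

det(D) = -15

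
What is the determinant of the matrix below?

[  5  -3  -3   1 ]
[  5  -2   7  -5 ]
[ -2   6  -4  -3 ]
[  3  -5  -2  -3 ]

Expand along row 1:
  + (5) · M_11   where M_11 = det([-2 7 -5; 6 -4 -3; -5 -2 -3]) = 379
  − (-3) · M_12   where M_12 = det([5 7 -5; -2 -4 -3; 3 -2 -3]) = -155
  + (-3) · M_13   where M_13 = det([5 -2 -5; -2 6 -3; 3 -5 -3]) = -95
  − (1) · M_14   where M_14 = det([5 -2 7; -2 6 -4; 3 -5 -2]) = -184
det = (+1)·(5)·(379) + (-1)·(-3)·(-155) + (+1)·(-3)·(-95) + (-1)·(1)·(-184) = 1899

1899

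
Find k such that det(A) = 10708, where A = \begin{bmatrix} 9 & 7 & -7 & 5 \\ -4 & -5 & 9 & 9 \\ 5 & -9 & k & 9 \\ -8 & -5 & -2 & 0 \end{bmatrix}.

k = 9

Expanding along the row containing k, det(A) is linear in k: det(A) = (-199)·k + (12499).
Set (-199)·k + (12499) = 10708  ⇒  (-199)·k = -1791  ⇒  k = 9.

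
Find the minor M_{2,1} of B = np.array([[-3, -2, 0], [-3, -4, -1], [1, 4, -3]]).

6

Delete row 2 and column 1; the remaining 2×2 submatrix is [-2 0; 4 -3].
Its determinant is (-2)·(-3) − 0·4 = 6.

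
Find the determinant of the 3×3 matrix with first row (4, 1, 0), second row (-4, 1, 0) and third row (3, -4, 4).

The determinant is 32.

Expand along column 3:
  + 4 · |4 1; -4 1| = 4·(4 − (-4)) = 32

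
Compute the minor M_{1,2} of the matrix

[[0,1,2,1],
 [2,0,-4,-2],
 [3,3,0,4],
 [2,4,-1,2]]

Delete row 1 and column 2; the remaining 3×3 submatrix is [2 -4 -2; 3 0 4; 2 -1 2].
Its determinant is 6.

6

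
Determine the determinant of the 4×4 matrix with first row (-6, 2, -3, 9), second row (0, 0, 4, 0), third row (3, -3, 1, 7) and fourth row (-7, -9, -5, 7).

Expand along row 2 (it has 3 zeros):
  − (4) · M_23   where M_23 = det([-6 2 9; 3 -3 7; -7 -9 7]) = -824
det = (-1)·(4)·(-824) = 3296

The determinant is 3296.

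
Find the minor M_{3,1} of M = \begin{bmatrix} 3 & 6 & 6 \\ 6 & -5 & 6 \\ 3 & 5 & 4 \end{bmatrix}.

Delete row 3 and column 1; the remaining 2×2 submatrix is [6 6; -5 6].
Its determinant is 6·6 − 6·(-5) = 66.

The minor is 66.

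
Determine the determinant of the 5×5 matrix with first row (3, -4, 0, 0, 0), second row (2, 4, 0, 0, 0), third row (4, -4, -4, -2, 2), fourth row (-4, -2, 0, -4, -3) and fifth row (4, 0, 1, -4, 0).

The matrix is block lower-triangular with a 2×2 block and a 3×3 block on the diagonal, so its determinant equals the product of the determinants of the diagonal blocks.
det of the 2×2 block = 20
det of the 3×3 block = 62
det = (20)·(62) = 1240

1240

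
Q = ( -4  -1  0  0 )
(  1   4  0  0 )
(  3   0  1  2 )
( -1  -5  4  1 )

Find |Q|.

det(Q) = 105

Q is block lower-triangular with a 2×2 block and a 2×2 block on the diagonal, so its determinant equals the product of the determinants of the diagonal blocks.
det of the 2×2 block = -15
det of the 2×2 block = -7
det = (-15)·(-7) = 105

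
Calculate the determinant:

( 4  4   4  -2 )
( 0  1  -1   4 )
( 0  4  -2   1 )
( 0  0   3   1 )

Expand along column 1 (it has 3 zeros):
  + (4) · M_11   where M_11 = det([1 -1 4; 4 -2 1; 0 3 1]) = 47
det = (+1)·(4)·(47) = 188

188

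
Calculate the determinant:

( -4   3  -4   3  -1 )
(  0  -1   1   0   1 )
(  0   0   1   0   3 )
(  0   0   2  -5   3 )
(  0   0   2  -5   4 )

The determinant is -20.

The matrix is block upper-triangular with a 2×2 block and a 3×3 block on the diagonal, so its determinant equals the product of the determinants of the diagonal blocks.
det of the 2×2 block = 4
det of the 3×3 block = -5
det = (4)·(-5) = -20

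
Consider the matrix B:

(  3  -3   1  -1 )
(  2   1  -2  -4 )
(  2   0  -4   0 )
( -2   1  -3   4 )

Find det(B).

det(B) = 26

Expand along row 3 (it has 2 zeros):
  + (2) · M_31   where M_31 = det([-3 1 -1; 1 -2 -4; 1 -3 4]) = 53
  + (-4) · M_33   where M_33 = det([3 -3 -1; 2 1 -4; -2 1 4]) = 20
det = (+1)·(2)·(53) + (+1)·(-4)·(20) = 26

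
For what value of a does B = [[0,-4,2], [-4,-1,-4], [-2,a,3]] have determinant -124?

Expanding along the row containing a, det(B) is linear in a: det(B) = (-8)·a + (-84).
Set (-8)·a + (-84) = -124  ⇒  (-8)·a = -40  ⇒  a = 5.

a = 5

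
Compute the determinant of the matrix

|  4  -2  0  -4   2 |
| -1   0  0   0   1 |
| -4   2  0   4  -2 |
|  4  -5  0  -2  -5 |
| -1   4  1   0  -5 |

Expand along column 3 (it has 4 zeros):
  + (1) · M_53   where M_53 = det([4 -2 -4 2; -1 0 0 1; -4 2 4 -2; 4 -5 -2 -5]) = 0
det = (+1)·(1)·(0) = 0

0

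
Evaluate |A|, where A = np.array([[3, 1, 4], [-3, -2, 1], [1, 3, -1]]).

-33

Expand along column 1:
  + 3 · |-2 1; 3 -1| = 3·(2 − 3) = -3
  − (-3) · |1 4; 3 -1| = −(-3)·(-1 − 12) = -39
  + 1 · |1 4; -2 1| = 1·(1 − (-8)) = 9
Sum: (-3) + (-39) + (9) = -33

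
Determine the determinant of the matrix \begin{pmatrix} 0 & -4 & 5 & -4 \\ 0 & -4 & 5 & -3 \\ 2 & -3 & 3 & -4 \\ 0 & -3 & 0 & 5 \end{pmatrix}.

-30

Expand along column 1 (it has 3 zeros):
  + (2) · M_31   where M_31 = det([-4 5 -4; -4 5 -3; -3 0 5]) = -15
det = (+1)·(2)·(-15) = -30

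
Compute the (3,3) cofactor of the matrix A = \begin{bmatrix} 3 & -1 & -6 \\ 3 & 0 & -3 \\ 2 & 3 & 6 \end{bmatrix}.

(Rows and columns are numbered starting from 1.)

3

Delete row 3 and column 3; the remaining 2×2 submatrix is [3 -1; 3 0].
Its determinant is 3·0 − (-1)·3 = 3.
The cofactor carries sign (−1)^(3+3) = +1, so C_{3,3} = +(3) = 3.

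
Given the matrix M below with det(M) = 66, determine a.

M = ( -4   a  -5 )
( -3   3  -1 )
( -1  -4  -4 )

Expanding along the column containing a, det(M) is linear in a: det(M) = (-11)·a + (-11).
Set (-11)·a + (-11) = 66  ⇒  (-11)·a = 77  ⇒  a = -7.

a = -7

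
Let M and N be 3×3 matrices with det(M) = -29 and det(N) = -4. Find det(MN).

det(MN) = det(M)·det(N) = (-29)·(-4) = 116

det(MN) = 116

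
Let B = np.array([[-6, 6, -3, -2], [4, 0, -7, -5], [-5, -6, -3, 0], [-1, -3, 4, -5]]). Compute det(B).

Expand along row 2 (it has 1 zero):
  − (4) · M_21   where M_21 = det([6 -3 -2; -6 -3 0; -3 4 -5]) = 246
  − (-7) · M_23   where M_23 = det([-6 6 -2; -5 -6 0; -1 -3 -5]) = -348
  + (-5) · M_24   where M_24 = det([-6 6 -3; -5 -6 -3; -1 -3 4]) = 309
det = (-1)·(4)·(246) + (-1)·(-7)·(-348) + (+1)·(-5)·(309) = -4965

The determinant is -4965.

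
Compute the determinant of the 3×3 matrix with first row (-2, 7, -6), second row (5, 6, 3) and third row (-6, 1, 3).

Expand along row 1:
  + (-2) · |6 3; 1 3| = (-2)·(18 − 3) = -30
  − 7 · |5 3; -6 3| = −7·(15 − (-18)) = -231
  + (-6) · |5 6; -6 1| = (-6)·(5 − (-36)) = -246
Sum: (-30) + (-231) + (-246) = -507

-507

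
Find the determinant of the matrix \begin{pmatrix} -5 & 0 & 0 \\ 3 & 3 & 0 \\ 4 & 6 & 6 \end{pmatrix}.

-90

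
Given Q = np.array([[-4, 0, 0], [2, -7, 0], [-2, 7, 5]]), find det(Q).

det(Q) = 140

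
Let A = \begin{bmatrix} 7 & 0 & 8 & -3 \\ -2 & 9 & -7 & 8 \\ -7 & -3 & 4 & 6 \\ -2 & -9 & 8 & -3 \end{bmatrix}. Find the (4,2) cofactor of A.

-699

Delete row 4 and column 2; the remaining 3×3 submatrix is [7 8 -3; -2 -7 8; -7 4 6].
Its determinant is -699.
The cofactor carries sign (−1)^(4+2) = +1, so C_{4,2} = +(-699) = -699.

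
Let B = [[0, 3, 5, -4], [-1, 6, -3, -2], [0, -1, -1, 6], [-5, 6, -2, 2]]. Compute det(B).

-782

Expand along column 1 (it has 2 zeros):
  − (-1) · M_21   where M_21 = det([3 5 -4; -1 -1 6; 6 -2 2]) = 188
  − (-5) · M_41   where M_41 = det([3 5 -4; 6 -3 -2; -1 -1 6]) = -194
det = (-1)·(-1)·(188) + (-1)·(-5)·(-194) = -782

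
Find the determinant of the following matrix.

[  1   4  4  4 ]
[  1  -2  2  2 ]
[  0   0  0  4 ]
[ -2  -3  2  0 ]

The determinant is 200.

Expand along row 3 (it has 3 zeros):
  − (4) · M_34   where M_34 = det([1 4 4; 1 -2 2; -2 -3 2]) = -50
det = (-1)·(4)·(-50) = 200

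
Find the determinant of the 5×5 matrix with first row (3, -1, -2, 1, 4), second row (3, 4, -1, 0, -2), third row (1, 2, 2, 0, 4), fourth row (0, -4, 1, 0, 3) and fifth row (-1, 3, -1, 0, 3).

Expand along column 4 (it has 4 zeros):
  − (1) · M_14   where M_14 = det([3 4 -1 -2; 1 2 2 4; 0 -4 1 3; -1 3 -1 3]) = 183
det = (-1)·(1)·(183) = -183

-183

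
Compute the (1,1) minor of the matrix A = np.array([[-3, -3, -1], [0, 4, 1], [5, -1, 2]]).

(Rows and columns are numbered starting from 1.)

Delete row 1 and column 1; the remaining 2×2 submatrix is [4 1; -1 2].
Its determinant is 4·2 − 1·(-1) = 9.

9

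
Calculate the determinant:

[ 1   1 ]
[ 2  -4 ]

-6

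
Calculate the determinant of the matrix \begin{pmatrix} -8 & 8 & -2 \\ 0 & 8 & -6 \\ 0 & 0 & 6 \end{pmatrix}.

-384

The matrix is upper triangular, so the determinant is the product of the diagonal entries:
det = (-8) · (8) · (6) = -384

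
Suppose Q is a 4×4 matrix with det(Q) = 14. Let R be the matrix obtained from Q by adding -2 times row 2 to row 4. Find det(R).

Adding a multiple of one row to another leaves the determinant unchanged.
det(R) = (1)·(14) = 14

14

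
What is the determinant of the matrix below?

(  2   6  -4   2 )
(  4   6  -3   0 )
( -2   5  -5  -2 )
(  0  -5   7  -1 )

-254

Expand along row 2 (it has 1 zero):
  − (4) · M_21   where M_21 = det([6 -4 2; 5 -5 -2; -5 7 -1]) = 74
  + (6) · M_22   where M_22 = det([2 -4 2; -2 -5 -2; 0 7 -1]) = 18
  − (-3) · M_23   where M_23 = det([2 6 2; -2 5 -2; 0 -5 -1]) = -22
det = (-1)·(4)·(74) + (+1)·(6)·(18) + (-1)·(-3)·(-22) = -254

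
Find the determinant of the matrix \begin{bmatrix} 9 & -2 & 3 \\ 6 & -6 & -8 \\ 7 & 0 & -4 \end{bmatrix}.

406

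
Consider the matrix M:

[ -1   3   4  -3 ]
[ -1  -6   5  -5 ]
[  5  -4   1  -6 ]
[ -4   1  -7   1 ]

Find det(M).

Expand along row 1:
  + (-1) · M_11   where M_11 = det([-6 5 -5; -4 1 -6; 1 -7 1]) = 101
  − (3) · M_12   where M_12 = det([-1 5 -5; 5 1 -6; -4 -7 1]) = 291
  + (4) · M_13   where M_13 = det([-1 -6 -5; 5 -4 -6; -4 1 1]) = -61
  − (-3) · M_14   where M_14 = det([-1 -6 5; 5 -4 1; -4 1 -7]) = -268
det = (+1)·(-1)·(101) + (-1)·(3)·(291) + (+1)·(4)·(-61) + (-1)·(-3)·(-268) = -2022

-2022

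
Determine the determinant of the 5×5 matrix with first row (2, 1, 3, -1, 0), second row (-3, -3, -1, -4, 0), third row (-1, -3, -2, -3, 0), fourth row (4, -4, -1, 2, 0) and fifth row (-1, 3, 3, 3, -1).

-137

Expand along column 5 (it has 4 zeros):
  + (-1) · M_55   where M_55 = det([2 1 3 -1; -3 -3 -1 -4; -1 -3 -2 -3; 4 -4 -1 2]) = 137
det = (+1)·(-1)·(137) = -137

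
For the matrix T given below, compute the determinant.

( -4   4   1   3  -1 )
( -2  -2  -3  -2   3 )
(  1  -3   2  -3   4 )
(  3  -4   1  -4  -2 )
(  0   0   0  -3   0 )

Expand along row 5 (it has 4 zeros):
  − (-3) · M_54   where M_54 = det([-4 4 1 -1; -2 -2 -3 3; 1 -3 2 4; 3 -4 1 -2]) = -316
det = (-1)·(-3)·(-316) = -948

det(T) = -948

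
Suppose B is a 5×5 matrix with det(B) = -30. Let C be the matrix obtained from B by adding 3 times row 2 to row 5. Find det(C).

The determinant is -30.

Adding a multiple of one row to another leaves the determinant unchanged.
det(C) = (1)·(-30) = -30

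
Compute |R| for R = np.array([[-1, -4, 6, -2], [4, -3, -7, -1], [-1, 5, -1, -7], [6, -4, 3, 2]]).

Expand along row 1:
  + (-1) · M_11   where M_11 = det([-3 -7 -1; 5 -1 -7; -4 3 2]) = -194
  − (-4) · M_12   where M_12 = det([4 -7 -1; -1 -1 -7; 6 3 2]) = 353
  + (6) · M_13   where M_13 = det([4 -3 -1; -1 5 -7; 6 -4 2]) = 74
  − (-2) · M_14   where M_14 = det([4 -3 -7; -1 5 -1; 6 -4 3]) = 235
det = (+1)·(-1)·(-194) + (-1)·(-4)·(353) + (+1)·(6)·(74) + (-1)·(-2)·(235) = 2520

2520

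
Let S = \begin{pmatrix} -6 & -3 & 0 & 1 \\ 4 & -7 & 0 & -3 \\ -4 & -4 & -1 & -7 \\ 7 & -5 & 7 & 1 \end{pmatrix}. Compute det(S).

Expand along column 3 (it has 2 zeros):
  + (-1) · M_33   where M_33 = det([-6 -3 1; 4 -7 -3; 7 -5 1]) = 236
  − (7) · M_43   where M_43 = det([-6 -3 1; 4 -7 -3; -4 -4 -7]) = -386
det = (+1)·(-1)·(236) + (-1)·(7)·(-386) = 2466

The determinant is 2466.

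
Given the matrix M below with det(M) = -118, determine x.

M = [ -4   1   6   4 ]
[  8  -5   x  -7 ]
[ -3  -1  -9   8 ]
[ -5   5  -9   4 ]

Expanding along the column containing x, det(M) is linear in x: det(M) = (-68)·x + (18).
Set (-68)·x + (18) = -118  ⇒  (-68)·x = -136  ⇒  x = 2.

x = 2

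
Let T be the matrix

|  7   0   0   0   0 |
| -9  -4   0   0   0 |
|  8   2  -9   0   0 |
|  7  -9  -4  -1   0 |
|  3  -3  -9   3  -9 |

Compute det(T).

|T| = 2268

T is lower triangular, so det(T) is the product of the diagonal entries:
det = (7) · (-4) · (-9) · (-1) · (-9) = 2268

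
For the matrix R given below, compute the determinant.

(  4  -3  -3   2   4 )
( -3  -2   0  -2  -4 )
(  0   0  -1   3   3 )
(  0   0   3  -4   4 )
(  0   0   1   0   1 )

|R| = -323

R is block upper-triangular with a 2×2 block and a 3×3 block on the diagonal, so its determinant equals the product of the determinants of the diagonal blocks.
det of the 2×2 block = -17
det of the 3×3 block = 19
det = (-17)·(19) = -323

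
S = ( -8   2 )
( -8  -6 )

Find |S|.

det(S) = (-8)·(-6) − 2·(-8) = 48 − (-16) = 64

The determinant is 64.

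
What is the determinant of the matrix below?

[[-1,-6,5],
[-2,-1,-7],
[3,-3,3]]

159

Expand along column 1:
  + (-1) · |-1 -7; -3 3| = (-1)·(-3 − 21) = 24
  − (-2) · |-6 5; -3 3| = −(-2)·(-18 − (-15)) = -6
  + 3 · |-6 5; -1 -7| = 3·(42 − (-5)) = 141
Sum: (24) + (-6) + (141) = 159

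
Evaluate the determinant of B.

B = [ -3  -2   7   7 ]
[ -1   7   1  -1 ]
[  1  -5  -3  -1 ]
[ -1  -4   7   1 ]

Expand along row 1:
  + (-3) · M_11   where M_11 = det([7 1 -1; -5 -3 -1; -4 7 1]) = 84
  − (-2) · M_12   where M_12 = det([-1 1 -1; 1 -3 -1; -1 7 1]) = -8
  + (7) · M_13   where M_13 = det([-1 7 -1; 1 -5 -1; -1 -4 1]) = 18
  − (7) · M_14   where M_14 = det([-1 7 1; 1 -5 -3; -1 -4 7]) = 10
det = (+1)·(-3)·(84) + (-1)·(-2)·(-8) + (+1)·(7)·(18) + (-1)·(7)·(10) = -212

det(B) = -212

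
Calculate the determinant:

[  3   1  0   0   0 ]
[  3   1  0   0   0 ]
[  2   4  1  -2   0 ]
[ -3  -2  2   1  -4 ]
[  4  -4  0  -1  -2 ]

The matrix is block lower-triangular with a 2×2 block and a 3×3 block on the diagonal, so its determinant equals the product of the determinants of the diagonal blocks.
det of the 2×2 block = 0
det of the 3×3 block = -14
det = (0)·(-14) = 0

0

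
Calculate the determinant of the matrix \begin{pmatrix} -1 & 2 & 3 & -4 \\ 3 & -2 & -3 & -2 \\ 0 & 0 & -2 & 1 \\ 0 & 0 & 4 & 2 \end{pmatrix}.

The matrix is block upper-triangular with a 2×2 block and a 2×2 block on the diagonal, so its determinant equals the product of the determinants of the diagonal blocks.
det of the 2×2 block = -4
det of the 2×2 block = -8
det = (-4)·(-8) = 32

32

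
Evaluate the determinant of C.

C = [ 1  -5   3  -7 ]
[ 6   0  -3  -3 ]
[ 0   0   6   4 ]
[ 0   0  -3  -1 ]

C is block upper-triangular with a 2×2 block and a 2×2 block on the diagonal, so its determinant equals the product of the determinants of the diagonal blocks.
det of the 2×2 block = 30
det of the 2×2 block = 6
det = (30)·(6) = 180

det(C) = 180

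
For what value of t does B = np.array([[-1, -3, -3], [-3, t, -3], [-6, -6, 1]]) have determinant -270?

9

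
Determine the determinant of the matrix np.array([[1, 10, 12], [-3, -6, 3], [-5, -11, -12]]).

Expand along column 1:
  + 1 · |-6 3; -11 -12| = 1·(72 − (-33)) = 105
  − (-3) · |10 12; -11 -12| = −(-3)·(-120 − (-132)) = 36
  + (-5) · |10 12; -6 3| = (-5)·(30 − (-72)) = -510
Sum: (105) + (36) + (-510) = -369

-369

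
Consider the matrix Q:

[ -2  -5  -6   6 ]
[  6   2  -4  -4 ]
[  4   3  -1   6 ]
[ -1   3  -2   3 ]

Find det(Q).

Expand along row 1:
  + (-2) · M_11   where M_11 = det([2 -4 -4; 3 -1 6; 3 -2 3]) = -6
  − (-5) · M_12   where M_12 = det([6 -4 -4; 4 -1 6; -1 -2 3]) = 162
  + (-6) · M_13   where M_13 = det([6 2 -4; 4 3 6; -1 3 3]) = -150
  − (6) · M_14   where M_14 = det([6 2 -4; 4 3 -1; -1 3 -2]) = -60
det = (+1)·(-2)·(-6) + (-1)·(-5)·(162) + (+1)·(-6)·(-150) + (-1)·(6)·(-60) = 2082

det(Q) = 2082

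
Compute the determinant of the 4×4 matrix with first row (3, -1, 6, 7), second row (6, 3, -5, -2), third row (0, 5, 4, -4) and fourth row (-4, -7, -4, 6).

The determinant is 810.

Expand along row 3 (it has 1 zero):
  − (5) · M_32   where M_32 = det([3 6 7; 6 -5 -2; -4 -4 6]) = -590
  + (4) · M_33   where M_33 = det([3 -1 7; 6 3 -2; -4 -7 6]) = -170
  − (-4) · M_34   where M_34 = det([3 -1 6; 6 3 -5; -4 -7 -4]) = -365
det = (-1)·(5)·(-590) + (+1)·(4)·(-170) + (-1)·(-4)·(-365) = 810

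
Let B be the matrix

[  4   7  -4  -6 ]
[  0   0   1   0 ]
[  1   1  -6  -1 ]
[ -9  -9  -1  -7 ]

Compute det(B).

|B| = -48

Expand along row 2 (it has 3 zeros):
  − (1) · M_23   where M_23 = det([4 7 -6; 1 1 -1; -9 -9 -7]) = 48
det = (-1)·(1)·(48) = -48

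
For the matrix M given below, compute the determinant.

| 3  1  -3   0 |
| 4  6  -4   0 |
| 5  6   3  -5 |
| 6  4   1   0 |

det(M) = 490

Expand along column 4 (it has 3 zeros):
  − (-5) · M_34   where M_34 = det([3 1 -3; 4 6 -4; 6 4 1]) = 98
det = (-1)·(-5)·(98) = 490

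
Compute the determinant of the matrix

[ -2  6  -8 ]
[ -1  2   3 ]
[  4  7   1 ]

Expand along row 1:
  + (-2) · |2 3; 7 1| = (-2)·(2 − 21) = 38
  − 6 · |-1 3; 4 1| = −6·(-1 − 12) = 78
  + (-8) · |-1 2; 4 7| = (-8)·(-7 − 8) = 120
Sum: (38) + (78) + (120) = 236

236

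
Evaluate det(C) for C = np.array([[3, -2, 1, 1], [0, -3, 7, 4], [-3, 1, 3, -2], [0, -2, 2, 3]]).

det(C) = 51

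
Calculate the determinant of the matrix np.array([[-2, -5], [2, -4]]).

18

det = (-2)·(-4) − (-5)·2 = 8 − (-10) = 18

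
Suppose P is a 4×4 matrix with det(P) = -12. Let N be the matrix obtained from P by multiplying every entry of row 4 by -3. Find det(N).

Scaling one row by -3 multiplies the determinant by -3.
det(N) = (-3)·(-12) = 36

36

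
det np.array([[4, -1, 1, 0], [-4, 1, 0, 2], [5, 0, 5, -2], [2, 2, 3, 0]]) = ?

-70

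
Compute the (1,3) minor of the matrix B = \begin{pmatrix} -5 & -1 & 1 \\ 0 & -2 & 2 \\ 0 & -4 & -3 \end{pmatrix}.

The minor is 0.

Delete row 1 and column 3; the remaining 2×2 submatrix is [0 -2; 0 -4].
Its determinant is 0·(-4) − (-2)·0 = 0.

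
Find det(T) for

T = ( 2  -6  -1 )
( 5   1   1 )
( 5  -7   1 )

Expand along row 1:
  + 2 · |1 1; -7 1| = 2·(1 − (-7)) = 16
  − (-6) · |5 1; 5 1| = −(-6)·(5 − 5) = 0
  + (-1) · |5 1; 5 -7| = (-1)·(-35 − 5) = 40
Sum: (16) + (0) + (40) = 56

The determinant is 56.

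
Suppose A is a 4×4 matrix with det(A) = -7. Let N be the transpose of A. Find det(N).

det(N) = -7

det(Aᵀ) = det(A).
det(N) = (1)·(-7) = -7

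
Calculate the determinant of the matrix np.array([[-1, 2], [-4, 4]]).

det = (-1)·4 − 2·(-4) = -4 − (-8) = 4

4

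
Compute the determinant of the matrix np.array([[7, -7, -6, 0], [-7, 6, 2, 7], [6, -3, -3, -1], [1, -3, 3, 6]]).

Expand along row 1 (it has 1 zero):
  + (7) · M_11   where M_11 = det([6 2 7; -3 -3 -1; -3 3 6]) = -174
  − (-7) · M_12   where M_12 = det([-7 2 7; 6 -3 -1; 1 3 6]) = 178
  + (-6) · M_13   where M_13 = det([-7 6 7; 6 -3 -1; 1 -3 6]) = -180
det = (+1)·(7)·(-174) + (-1)·(-7)·(178) + (+1)·(-6)·(-180) = 1108

1108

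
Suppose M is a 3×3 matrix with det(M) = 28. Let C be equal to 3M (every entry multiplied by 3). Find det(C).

For a 3×3 matrix, det(3M) = 3^3·det(M) = 27·det(M).
det(C) = (27)·(28) = 756

756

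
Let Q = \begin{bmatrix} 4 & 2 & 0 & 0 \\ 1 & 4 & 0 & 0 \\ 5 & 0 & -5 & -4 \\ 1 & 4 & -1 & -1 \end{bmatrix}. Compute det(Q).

Q is block lower-triangular with a 2×2 block and a 2×2 block on the diagonal, so its determinant equals the product of the determinants of the diagonal blocks.
det of the 2×2 block = 14
det of the 2×2 block = 1
det = (14)·(1) = 14

14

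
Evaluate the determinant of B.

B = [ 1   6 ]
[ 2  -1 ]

det(B) = 1·(-1) − 6·2 = -1 − 12 = -13

-13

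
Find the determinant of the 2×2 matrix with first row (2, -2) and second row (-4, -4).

det = 2·(-4) − (-2)·(-4) = -8 − 8 = -16

-16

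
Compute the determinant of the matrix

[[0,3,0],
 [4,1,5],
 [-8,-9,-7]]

The determinant is -36.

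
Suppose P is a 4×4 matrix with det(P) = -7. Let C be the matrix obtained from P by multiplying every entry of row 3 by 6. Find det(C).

-42

Scaling one row by 6 multiplies the determinant by 6.
det(C) = (6)·(-7) = -42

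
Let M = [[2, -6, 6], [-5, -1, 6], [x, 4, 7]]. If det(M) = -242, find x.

-5

Expanding along the row containing x, det(M) is linear in x: det(M) = (-30)·x + (-392).
Set (-30)·x + (-392) = -242  ⇒  (-30)·x = 150  ⇒  x = -5.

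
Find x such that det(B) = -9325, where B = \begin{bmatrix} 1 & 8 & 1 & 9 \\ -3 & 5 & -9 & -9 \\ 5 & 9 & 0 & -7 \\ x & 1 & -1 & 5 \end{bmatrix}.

6

Expanding along the column containing x, det(B) is linear in x: det(B) = (-1187)·x + (-2203).
Set (-1187)·x + (-2203) = -9325  ⇒  (-1187)·x = -7122  ⇒  x = 6.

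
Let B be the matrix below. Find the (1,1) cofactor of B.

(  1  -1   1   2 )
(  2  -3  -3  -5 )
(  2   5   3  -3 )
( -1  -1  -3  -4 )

54

Delete row 1 and column 1; the remaining 3×3 submatrix is [-3 -3 -5; 5 3 -3; -1 -3 -4].
Its determinant is 54.
The cofactor carries sign (−1)^(1+1) = +1, so C_{1,1} = +(54) = 54.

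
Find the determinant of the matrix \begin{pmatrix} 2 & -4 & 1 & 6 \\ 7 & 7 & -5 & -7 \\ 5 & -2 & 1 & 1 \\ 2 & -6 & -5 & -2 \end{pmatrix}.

-1732

Expand along row 1:
  + (2) · M_11   where M_11 = det([7 -5 -7; -2 1 1; -6 -5 -2]) = -41
  − (-4) · M_12   where M_12 = det([7 -5 -7; 5 1 1; 2 -5 -2]) = 150
  + (1) · M_13   where M_13 = det([7 7 -7; 5 -2 1; 2 -6 -2]) = 336
  − (6) · M_14   where M_14 = det([7 7 -5; 5 -2 1; 2 -6 -5]) = 431
det = (+1)·(2)·(-41) + (-1)·(-4)·(150) + (+1)·(1)·(336) + (-1)·(6)·(431) = -1732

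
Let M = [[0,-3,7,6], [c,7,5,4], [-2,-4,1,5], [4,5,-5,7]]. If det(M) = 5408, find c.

-8

Expanding along the column containing c, det(M) is linear in c: det(M) = (-365)·c + (2488).
Set (-365)·c + (2488) = 5408  ⇒  (-365)·c = 2920  ⇒  c = -8.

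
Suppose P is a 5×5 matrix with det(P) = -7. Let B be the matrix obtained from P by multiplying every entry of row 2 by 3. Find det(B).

Scaling one row by 3 multiplies the determinant by 3.
det(B) = (3)·(-7) = -21

-21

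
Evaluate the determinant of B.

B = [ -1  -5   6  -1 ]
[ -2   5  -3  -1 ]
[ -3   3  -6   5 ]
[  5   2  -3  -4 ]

-264

Expand along row 1:
  + (-1) · M_11   where M_11 = det([5 -3 -1; 3 -6 5; 2 -3 -4]) = 126
  − (-5) · M_12   where M_12 = det([-2 -3 -1; -3 -6 5; 5 -3 -4]) = -156
  + (6) · M_13   where M_13 = det([-2 5 -1; -3 3 5; 5 2 -4]) = 130
  − (-1) · M_14   where M_14 = det([-2 5 -3; -3 3 -6; 5 2 -3]) = -138
det = (+1)·(-1)·(126) + (-1)·(-5)·(-156) + (+1)·(6)·(130) + (-1)·(-1)·(-138) = -264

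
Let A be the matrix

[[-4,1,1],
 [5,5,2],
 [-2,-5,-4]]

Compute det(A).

Expand along row 1:
  + (-4) · |5 2; -5 -4| = (-4)·(-20 − (-10)) = 40
  − 1 · |5 2; -2 -4| = −1·(-20 − (-4)) = 16
  + 1 · |5 5; -2 -5| = 1·(-25 − (-10)) = -15
Sum: (40) + (16) + (-15) = 41

det(A) = 41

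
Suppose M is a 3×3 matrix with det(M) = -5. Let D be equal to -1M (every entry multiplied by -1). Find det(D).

|D| = 5

For a 3×3 matrix, det(-1M) = (-1)^3·det(M) = -1·det(M).
det(D) = (-1)·(-5) = 5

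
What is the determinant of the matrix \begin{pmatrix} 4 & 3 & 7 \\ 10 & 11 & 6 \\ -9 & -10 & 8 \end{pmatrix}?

183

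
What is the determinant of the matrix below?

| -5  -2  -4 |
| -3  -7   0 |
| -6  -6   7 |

Expand along row 2:
  − (-3) · |-2 -4; -6 7| = −(-3)·(-14 − 24) = -114
  + (-7) · |-5 -4; -6 7| = (-7)·(-35 − 24) = 413
Sum: (-114) + (413) = 299

299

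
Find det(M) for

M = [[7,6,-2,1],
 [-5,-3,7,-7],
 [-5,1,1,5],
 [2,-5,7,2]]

The determinant is -3880.

Expand along row 1:
  + (7) · M_11   where M_11 = det([-3 7 -7; 1 1 5; -5 7 2]) = -174
  − (6) · M_12   where M_12 = det([-5 7 -7; -5 1 5; 2 7 2]) = 564
  + (-2) · M_13   where M_13 = det([-5 -3 -7; -5 1 5; 2 -5 2]) = -356
  − (1) · M_14   where M_14 = det([-5 -3 7; -5 1 1; 2 -5 7]) = -10
det = (+1)·(7)·(-174) + (-1)·(6)·(564) + (+1)·(-2)·(-356) + (-1)·(1)·(-10) = -3880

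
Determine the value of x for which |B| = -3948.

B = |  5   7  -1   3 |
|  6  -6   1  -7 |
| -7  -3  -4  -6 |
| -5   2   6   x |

Expanding along the column containing x, det(B) is linear in x: det(B) = (314)·x + (-4262).
Set (314)·x + (-4262) = -3948  ⇒  (314)·x = 314  ⇒  x = 1.

1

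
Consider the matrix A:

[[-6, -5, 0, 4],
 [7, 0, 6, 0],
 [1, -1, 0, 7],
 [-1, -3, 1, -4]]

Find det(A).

Expand along row 2 (it has 2 zeros):
  − (7) · M_21   where M_21 = det([-5 0 4; -1 0 7; -3 1 -4]) = 31
  − (6) · M_23   where M_23 = det([-6 -5 4; 1 -1 7; -1 -3 -4]) = -151
det = (-1)·(7)·(31) + (-1)·(6)·(-151) = 689

The determinant is 689.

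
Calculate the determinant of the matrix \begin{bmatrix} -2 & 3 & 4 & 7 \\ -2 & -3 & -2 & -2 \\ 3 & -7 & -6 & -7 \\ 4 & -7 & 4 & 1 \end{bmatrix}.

Expand along row 1:
  + (-2) · M_11   where M_11 = det([-3 -2 -2; -7 -6 -7; -7 4 1]) = -38
  − (3) · M_12   where M_12 = det([-2 -2 -2; 3 -6 -7; 4 4 1]) = -54
  + (4) · M_13   where M_13 = det([-2 -3 -2; 3 -7 -7; 4 -7 1]) = 191
  − (7) · M_14   where M_14 = det([-2 -3 -2; 3 -7 -6; 4 -7 4]) = 234
det = (+1)·(-2)·(-38) + (-1)·(3)·(-54) + (+1)·(4)·(191) + (-1)·(7)·(234) = -636

The determinant is -636.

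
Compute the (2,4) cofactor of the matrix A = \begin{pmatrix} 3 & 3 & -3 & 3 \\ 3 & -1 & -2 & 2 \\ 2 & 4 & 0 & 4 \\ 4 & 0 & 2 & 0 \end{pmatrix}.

60

Delete row 2 and column 4; the remaining 3×3 submatrix is [3 3 -3; 2 4 0; 4 0 2].
Its determinant is 60.
The cofactor carries sign (−1)^(2+4) = +1, so C_{2,4} = +(60) = 60.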